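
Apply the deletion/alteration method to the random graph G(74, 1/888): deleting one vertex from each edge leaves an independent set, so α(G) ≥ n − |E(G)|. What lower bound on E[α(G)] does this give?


E[|E(G)|] = C(74, 2)·p = 2701 · (1/888) = 73/24.
E[α(G)] ≥ n − E[|E(G)|] = 74 − 73/24 = 1703/24.
Numerically: ≈ 70.9583.
(This is only a lower bound; the true E[α(G)] may be larger.)

E[α(G)] ≥ 1703/24 ≈ 70.9583.


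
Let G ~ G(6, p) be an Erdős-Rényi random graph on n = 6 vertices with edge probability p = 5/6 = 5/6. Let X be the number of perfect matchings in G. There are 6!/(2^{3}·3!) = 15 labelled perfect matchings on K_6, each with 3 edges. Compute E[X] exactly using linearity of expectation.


K_6 has 6!/(2^{3}·3!) = 15 labelled perfect matchings.
For each such perfect matching H, let X_H = 1 if all 3 edges of H are present in G. Then P[X_H = 1] = p^{3} = (5/6)^{3} = 125/216.
By linearity of expectation: E[X] = Σ_H E[X_H] = 15 · p^{3} = 15 · 125/216 = 625/72.
Numerically: E[X] ≈ 8.6806.

E[X] = 15 · (5/6)^{3} = 625/72 ≈ 8.6806.


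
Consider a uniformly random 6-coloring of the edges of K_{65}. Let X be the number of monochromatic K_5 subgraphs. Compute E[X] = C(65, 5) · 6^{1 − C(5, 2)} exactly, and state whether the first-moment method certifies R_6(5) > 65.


E[X] = C(65, 5) · 6^{1 − 10} = 8259888 · 6^{−9} = 8259888/10077696.
As a reduced fraction: E[X] = 172081/209952 ≈ 0.81962.
Is E[X] < 1? YES.
Since E[X] < 1, there exists a 6-coloring of K_{65} with no monochromatic K_5; hence R_6(5) > 65.

E[X] = 172081/209952 ≈ 0.81962; E[X] < 1, so R_6(5) > 65.


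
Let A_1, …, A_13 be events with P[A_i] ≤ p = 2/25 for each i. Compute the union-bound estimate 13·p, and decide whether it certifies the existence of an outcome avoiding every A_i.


Union bound: P[∪_{i=1}^{13} A_i] ≤ Σ_i P[A_i] ≤ 13·p = 13·(2/25) = 26/25.
Numerically: 26/25 ≈ 1.0400.
Is 26/25 < 1? NO.
Since the bound 26/25 is ≥ 1, the union bound is uninformative here; it does NOT by itself certify existence.

13·p = 26/25 ≈ 1.0400; existence NOT certified by the union bound.


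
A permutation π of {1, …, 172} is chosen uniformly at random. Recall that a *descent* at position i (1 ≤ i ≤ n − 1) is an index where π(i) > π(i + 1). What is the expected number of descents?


Write X = Σ X_I over i = 1, …, 171, with X_I the indicator of one descent.
There are 171 indicators.
For each fixed i, the pair (π(i), π(i+1)) is a uniformly random ordered pair of distinct values from {1, …, 172}; by symmetry P[π(i) > π(i+1)] = 1/2.
By linearity: E[X] = 171 · (1/2) = (172 − 1) · (1/2) = 171/2 ≈ 85.500.

E[X] = 171/2 = 85.500.


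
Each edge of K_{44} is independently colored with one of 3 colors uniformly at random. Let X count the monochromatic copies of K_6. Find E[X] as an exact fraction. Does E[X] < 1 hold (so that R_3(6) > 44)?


E[X] = C(44, 6) · 3^{1 − 15} = 7059052 · 3^{−14} = 7059052/4782969.
As a reduced fraction: E[X] = 7059052/4782969 ≈ 1.47587.
Is E[X] < 1? NO.
Since E[X] ≥ 1, the first-moment bound is inconclusive at n = 44; it does NOT by itself certify R_3(6) > 44.

E[X] = 7059052/4782969 ≈ 1.47587; E[X] ≥ 1; first-moment method inconclusive here.


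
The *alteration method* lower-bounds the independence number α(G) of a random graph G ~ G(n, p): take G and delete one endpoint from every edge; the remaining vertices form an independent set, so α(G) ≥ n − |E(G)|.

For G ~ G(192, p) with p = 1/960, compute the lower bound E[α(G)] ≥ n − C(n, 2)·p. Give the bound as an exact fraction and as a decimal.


E[|E(G)|] = C(192, 2)·p = 18336 · (1/960) = 191/10.
E[α(G)] ≥ n − E[|E(G)|] = 192 − 191/10 = 1729/10.
Numerically: ≈ 172.9000.
(This is only a lower bound; the true E[α(G)] may be larger.)

E[α(G)] ≥ 1729/10 ≈ 172.9000.


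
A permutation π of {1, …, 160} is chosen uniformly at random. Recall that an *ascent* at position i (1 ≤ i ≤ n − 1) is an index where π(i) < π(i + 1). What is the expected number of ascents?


Write X = Σ X_I over i = 1, …, 159, with X_I the indicator of one ascent.
There are 159 indicators.
For each fixed i, the pair (π(i), π(i+1)) is a uniformly random ordered pair of distinct values from {1, …, 160}; by symmetry P[π(i) < π(i+1)] = 1/2.
By linearity: E[X] = 159 · (1/2) = (160 − 1) · (1/2) = 159/2 ≈ 79.500.

E[X] = 159/2 = 79.500.


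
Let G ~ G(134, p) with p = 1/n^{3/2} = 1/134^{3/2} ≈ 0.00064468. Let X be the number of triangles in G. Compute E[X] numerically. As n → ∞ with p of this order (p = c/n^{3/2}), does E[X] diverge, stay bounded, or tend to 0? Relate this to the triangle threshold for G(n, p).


Number of potential triangles: C(134, 3) = 392084.
Each occurs with probability p³ ≈ (0.00064468)³ ≈ 2.6793436e-10.
By linearity: E[X] = C(134, 3)·p³ ≈ 392084 · 2.6793436e-10 ≈ 0.00011.
Since α = 3/2 > 1, p = c/n^{3/2} = o(1/n) is below the triangle threshold p ~ 1/n. Asymptotically E[X] ~ (c³/6)·n^{3(1−α)} = (1³/6)·n^{-1.5} → 0, so by Markov's inequality G has no triangles w.h.p.

E[X] ≈ 0.00011; in regime p = Θ(1/n^{3/2}) E[X] tends to 0 (below the triangle threshold p ~ 1/n).


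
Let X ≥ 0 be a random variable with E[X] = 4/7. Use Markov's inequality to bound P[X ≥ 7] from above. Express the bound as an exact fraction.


μ = E[X] = 4/7, a = 7.
Markov: P[X ≥ 7] ≤ μ/a = (4/7)/7 = 4/49.
Numerically: ≈ 0.08163.
(Since a = 7 > μ = 0.57143, the bound 4/49 is < 1 and informative.)

P[X ≥ 7] ≤ 4/49 ≈ 0.08163.


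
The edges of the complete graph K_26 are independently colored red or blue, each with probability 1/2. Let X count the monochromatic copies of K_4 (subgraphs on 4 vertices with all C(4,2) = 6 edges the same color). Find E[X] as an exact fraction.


Let X = Σ_S X_S over the C(26, 4) = 14950 subsets S of size 4, where X_S = 1 if the K_4 on S is monochromatic.
For a fixed S, the K_4 on S has C(4, 2) = 6 edges. P[all 6 edges red] = (1/2)^6, and likewise for blue, so P[monochromatic] = 2·(1/2)^6 = 2^{1 − 6} = 1/32.
By linearity: E[X] = C(26, 4) · 2^{1 − 6} = 14950 · 1/32 = 7475/16.
Numerically: E[X] ≈ 467.18750.

E[X] = C(26,4)·2^(1−C(4,2)) = 7475/16 ≈ 467.18750.


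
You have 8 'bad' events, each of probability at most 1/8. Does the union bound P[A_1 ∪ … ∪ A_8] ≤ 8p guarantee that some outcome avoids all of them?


Union bound: P[∪_{i=1}^{8} A_i] ≤ Σ_i P[A_i] ≤ 8·p = 8·(1/8) = 1.
Numerically: 1 ≈ 1.0000000.
Is 1 < 1? NO.
Since the bound 1 is ≥ 1, the union bound is uninformative here; it does NOT by itself certify existence.

8·p = 1 ≈ 1.0000000; existence NOT certified by the union bound.


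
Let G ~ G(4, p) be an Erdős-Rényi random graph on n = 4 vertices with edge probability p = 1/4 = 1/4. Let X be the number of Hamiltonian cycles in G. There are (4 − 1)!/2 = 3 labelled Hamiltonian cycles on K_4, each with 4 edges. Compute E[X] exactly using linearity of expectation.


K_4 has (4 − 1)!/2 = 3 labelled Hamiltonian cycles.
For each such Hamiltonian cycle H, let X_H = 1 if all 4 edges of H are present in G. Then P[X_H = 1] = p^{4} = (1/4)^{4} = 1/256.
Summing the indicators: E[X] = Σ_H E[X_H] = 3 · p^{4} = 3 · 1/256 = 3/256.
Numerically: E[X] ≈ 0.0117188.

E[X] = 3 · (1/4)^{4} = 3/256 ≈ 0.0117188.


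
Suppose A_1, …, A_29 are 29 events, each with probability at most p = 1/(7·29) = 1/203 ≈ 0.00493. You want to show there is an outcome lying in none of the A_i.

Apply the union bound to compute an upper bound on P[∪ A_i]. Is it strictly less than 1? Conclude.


Union bound: P[∪_{i=1}^{29} A_i] ≤ Σ_i P[A_i] ≤ 29·p = 29·(1/203) = 1/7.
Numerically: 1/7 ≈ 0.14286.
Is 1/7 < 1? YES.
Since P[∪ A_i] ≤ 1/7 < 1, the complement has P[∩ A_i^c] ≥ 1 − 1/7 = 6/7 > 0, so some outcome avoids every A_i.

29·p = 1/7 ≈ 0.14286; existence CERTIFIED by the union bound.


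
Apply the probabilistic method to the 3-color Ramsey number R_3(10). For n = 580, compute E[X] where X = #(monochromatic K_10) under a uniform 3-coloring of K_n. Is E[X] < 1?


E[X] = C(580, 10) · 3^{1 − 45} = 1098085496704252547920 · 3^{−44} = 1098085496704252547920/984770902183611232881.
As a reduced fraction: E[X] = 1098085496704252547920/984770902183611232881 ≈ 1.115067.
Is E[X] < 1? NO.
Since E[X] ≥ 1, the first-moment bound is inconclusive at n = 580; it does NOT by itself certify R_3(10) > 580.

E[X] = 1098085496704252547920/984770902183611232881 ≈ 1.115067; E[X] ≥ 1; first-moment method inconclusive here.


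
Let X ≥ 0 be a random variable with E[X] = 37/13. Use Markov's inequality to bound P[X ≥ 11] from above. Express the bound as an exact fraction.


μ = E[X] = 37/13, a = 11.
Markov: P[X ≥ 11] ≤ μ/a = (37/13)/11 = 37/143.
Numerically: ≈ 0.259.
(Since a = 11 > μ = 2.846, the bound 37/143 is < 1 and informative.)

P[X ≥ 11] ≤ 37/143 ≈ 0.259.


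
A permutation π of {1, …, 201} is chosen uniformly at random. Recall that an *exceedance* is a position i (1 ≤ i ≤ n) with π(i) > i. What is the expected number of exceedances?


Write X = Σ_{i=1}^{201} X_i, where X_i = 1_{π(i) > i}.
For each fixed i, π(i) is uniform over {1, …, 201} (marginal of a uniform permutation), so P[π(i) > i] = (n − i)/n. Summing: Σ_{i=1}^{201} (n − i)/n = (0 + 1 + … + 200)/201 = 201(201 − 1)/(2·201) = (201 − 1)/2.
Hence E[X] = Σ_{i=1}^{201} (201 − i)/201 = 100 ≈ 100.000000.

E[X] = 100 = 100.000000.


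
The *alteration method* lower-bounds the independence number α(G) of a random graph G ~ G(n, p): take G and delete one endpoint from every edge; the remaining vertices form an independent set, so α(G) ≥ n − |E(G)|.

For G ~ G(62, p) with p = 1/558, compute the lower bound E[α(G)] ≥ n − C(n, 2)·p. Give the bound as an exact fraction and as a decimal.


E[|E(G)|] = C(62, 2)·p = 1891 · (1/558) = 61/18.
E[α(G)] ≥ n − E[|E(G)|] = 62 − 61/18 = 1055/18.
Numerically: ≈ 58.611.
(This is only a lower bound; the true E[α(G)] may be larger.)

E[α(G)] ≥ 1055/18 ≈ 58.611.


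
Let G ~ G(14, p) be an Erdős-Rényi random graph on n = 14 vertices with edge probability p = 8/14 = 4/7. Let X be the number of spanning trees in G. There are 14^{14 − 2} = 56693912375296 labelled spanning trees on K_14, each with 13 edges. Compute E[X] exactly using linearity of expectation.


K_14 has 14^{14 − 2} = 56693912375296 labelled spanning trees.
For each such spanning tree H, let X_H = 1 if all 13 edges of H are present in G. Then P[X_H = 1] = p^{13} = (4/7)^{13} = 67108864/96889010407.
Summing the indicators: E[X] = Σ_H E[X_H] = 56693912375296 · p^{13} = 56693912375296 · 67108864/96889010407 = 274877906944/7.
Numerically: E[X] ≈ 3.9268e+10.

E[X] = 56693912375296 · (4/7)^{13} = 274877906944/7 ≈ 3.9268e+10.


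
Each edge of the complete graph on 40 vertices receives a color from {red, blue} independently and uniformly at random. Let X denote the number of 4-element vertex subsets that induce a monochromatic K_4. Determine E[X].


Let X = Σ_S X_S over the C(40, 4) = 91390 subsets S of size 4, where X_S = 1 if the K_4 on S is monochromatic.
For a fixed S, the K_4 on S has C(4, 2) = 6 edges. P[all 6 edges red] = (1/2)^6, and likewise for blue, so P[monochromatic] = 2·(1/2)^6 = 2^{1 − 6} = 1/32.
By linearity of expectation: E[X] = C(40, 4) · 2^{1 − 6} = 91390 · 1/32 = 45695/16.
Numerically: E[X] ≈ 2855.938.

E[X] = C(40,4)·2^(1−C(4,2)) = 45695/16 ≈ 2855.938.


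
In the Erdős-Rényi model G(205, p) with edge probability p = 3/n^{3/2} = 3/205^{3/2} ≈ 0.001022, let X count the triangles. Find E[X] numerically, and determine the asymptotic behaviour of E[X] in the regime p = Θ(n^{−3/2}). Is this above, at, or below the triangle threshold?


Number of potential triangles: C(205, 3) = 1414910.
Each occurs with probability p³ ≈ (0.001022)³ ≈ 1.067754e-09.
By linearity: E[X] = C(205, 3)·p³ ≈ 1414910 · 1.067754e-09 ≈ 0.0015.
Since α = 3/2 > 1, p = c/n^{3/2} = o(1/n) is below the triangle threshold p ~ 1/n. Asymptotically E[X] ~ (c³/6)·n^{3(1−α)} = (3³/6)·n^{-1.5} → 0, so by Markov's inequality G has no triangles w.h.p.

E[X] ≈ 0.0015; in regime p = Θ(1/n^{3/2}) E[X] tends to 0 (below the triangle threshold p ~ 1/n).


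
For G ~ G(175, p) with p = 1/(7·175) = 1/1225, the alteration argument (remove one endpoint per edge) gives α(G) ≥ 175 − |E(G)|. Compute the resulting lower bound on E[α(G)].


E[|E(G)|] = C(175, 2)·p = 15225 · (1/1225) = 87/7.
E[α(G)] ≥ n − E[|E(G)|] = 175 − 87/7 = 1138/7.
Numerically: ≈ 162.57143.
(This is only a lower bound; the true E[α(G)] may be larger.)

E[α(G)] ≥ 1138/7 ≈ 162.57143.


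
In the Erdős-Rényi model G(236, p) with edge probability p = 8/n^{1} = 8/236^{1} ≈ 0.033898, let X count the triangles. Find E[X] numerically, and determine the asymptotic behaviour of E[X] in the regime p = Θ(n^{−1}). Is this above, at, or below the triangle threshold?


Number of potential triangles: C(236, 3) = 2162940.
Each occurs with probability p³ ≈ (0.033898)³ ≈ 3.8952376e-05.
By linearity: E[X] = C(236, 3)·p³ ≈ 2162940 · 3.8952376e-05 ≈ 84.25165.
Here α = 1, so p = 8/n is exactly at the triangle threshold p ~ 1/n. Asymptotically E[X] → c³/6 = 8³/6 = 256/3 ≈ 85.33333, a bounded constant. In this regime the triangle count is asymptotically Poisson(c³/6).

E[X] ≈ 84.25165; in regime p = Θ(1/n^{1}) E[X] stays bounded (at the triangle threshold p ~ 1/n).


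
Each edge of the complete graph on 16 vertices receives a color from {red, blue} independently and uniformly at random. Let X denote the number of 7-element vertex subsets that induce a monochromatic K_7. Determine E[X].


Let X = Σ_S X_S over the C(16, 7) = 11440 subsets S of size 7, where X_S = 1 if the K_7 on S is monochromatic.
For a fixed S, the K_7 on S has C(7, 2) = 21 edges. P[all 21 edges red] = (1/2)^21, and likewise for blue, so P[monochromatic] = 2·(1/2)^21 = 2^{1 − 21} = 1/1048576.
Summing: E[X] = C(16, 7) · 2^{1 − 21} = 11440 · 1/1048576 = 715/65536.
Numerically: E[X] ≈ 0.01091.

E[X] = C(16,7)·2^(1−C(7,2)) = 715/65536 ≈ 0.01091.


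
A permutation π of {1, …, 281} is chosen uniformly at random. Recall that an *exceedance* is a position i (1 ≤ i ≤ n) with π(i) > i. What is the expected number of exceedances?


Write X = Σ_{i=1}^{281} X_i, where X_i = 1_{π(i) > i}.
For each fixed i, π(i) is uniform over {1, …, 281} (marginal of a uniform permutation), so P[π(i) > i] = (n − i)/n. Summing: Σ_{i=1}^{281} (n − i)/n = (0 + 1 + … + 280)/281 = 281(281 − 1)/(2·281) = (281 − 1)/2.
Hence E[X] = Σ_{i=1}^{281} (281 − i)/281 = 140 ≈ 140.000000.

E[X] = 140 = 140.000000.


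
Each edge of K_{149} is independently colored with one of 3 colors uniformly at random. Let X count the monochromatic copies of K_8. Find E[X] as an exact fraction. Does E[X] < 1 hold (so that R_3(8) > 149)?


E[X] = C(149, 8) · 3^{1 − 28} = 4976826800946 · 3^{−27} = 4976826800946/7625597484987.
As a reduced fraction: E[X] = 1658942266982/2541865828329 ≈ 0.653.
Is E[X] < 1? YES.
Since E[X] < 1, there exists a 3-coloring of K_{149} with no monochromatic K_8; hence R_3(8) > 149.

E[X] = 1658942266982/2541865828329 ≈ 0.653; E[X] < 1, so R_3(8) > 149.


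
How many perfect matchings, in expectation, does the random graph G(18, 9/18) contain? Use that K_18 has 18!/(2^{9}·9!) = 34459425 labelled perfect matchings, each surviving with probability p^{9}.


K_18 has 18!/(2^{9}·9!) = 34459425 labelled perfect matchings.
For each such perfect matching H, let X_H = 1 if all 9 edges of H are present in G. Then P[X_H = 1] = p^{9} = (1/2)^{9} = 1/512.
By linearity of expectation: E[X] = Σ_H E[X_H] = 34459425 · p^{9} = 34459425 · 1/512 = 34459425/512.
Numerically: E[X] ≈ 67304.

E[X] = 34459425 · (1/2)^{9} = 34459425/512 ≈ 67304.


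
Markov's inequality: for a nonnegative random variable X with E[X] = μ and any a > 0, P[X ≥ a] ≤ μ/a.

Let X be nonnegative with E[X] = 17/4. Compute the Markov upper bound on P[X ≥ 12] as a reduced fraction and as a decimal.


μ = E[X] = 17/4, a = 12.
Markov: P[X ≥ 12] ≤ μ/a = (17/4)/12 = 17/48.
Numerically: ≈ 0.35417.
(Since a = 12 > μ = 4.25000, the bound 17/48 is < 1 and informative.)

P[X ≥ 12] ≤ 17/48 ≈ 0.35417.


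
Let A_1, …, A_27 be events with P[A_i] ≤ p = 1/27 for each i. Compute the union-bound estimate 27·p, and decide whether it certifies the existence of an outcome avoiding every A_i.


Union bound: P[∪_{i=1}^{27} A_i] ≤ Σ_i P[A_i] ≤ 27·p = 27·(1/27) = 1.
Numerically: 1 ≈ 1.000.
Is 1 < 1? NO.
Since the bound 1 is ≥ 1, the union bound is uninformative here; it does NOT by itself certify existence.

27·p = 1 ≈ 1.000; existence NOT certified by the union bound.


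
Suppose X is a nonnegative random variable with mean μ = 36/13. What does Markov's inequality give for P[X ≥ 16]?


μ = E[X] = 36/13, a = 16.
Markov: P[X ≥ 16] ≤ μ/a = (36/13)/16 = 9/52.
Numerically: ≈ 0.1731.
(Since a = 16 > μ = 2.7692, the bound 9/52 is < 1 and informative.)

P[X ≥ 16] ≤ 9/52 ≈ 0.1731.


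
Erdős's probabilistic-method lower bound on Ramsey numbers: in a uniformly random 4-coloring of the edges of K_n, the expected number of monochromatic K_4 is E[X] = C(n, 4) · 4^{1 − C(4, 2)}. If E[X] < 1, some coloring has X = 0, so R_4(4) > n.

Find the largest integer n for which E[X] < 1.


We need C(n, 4) · 4^{1 − 6} < 1, i.e. C(n, 4) < 4^{6 − 1} = 1024.
Check values of n near the boundary:
  n = 9: C(9, 4) = 126; 126 < 1024? YES
  n = 10: C(10, 4) = 210; 210 < 1024? YES
  n = 11: C(11, 4) = 330; 330 < 1024? YES
  n = 12: C(12, 4) = 495; 495 < 1024? YES
  n = 13: C(13, 4) = 715; 715 < 1024? YES
  n = 14: C(14, 4) = 1001; 1001 < 1024? YES
  n = 15: C(15, 4) = 1365; 1365 < 1024? NO
The largest n with C(n, 4) < 1024 is n = 14 (where E[X] = 1001/1024 ≈ 0.977539). Hence R_4(4) > 14, i.e. R_4(4) ≥ 15.

Largest n = 14; hence R_4(4) > 14.


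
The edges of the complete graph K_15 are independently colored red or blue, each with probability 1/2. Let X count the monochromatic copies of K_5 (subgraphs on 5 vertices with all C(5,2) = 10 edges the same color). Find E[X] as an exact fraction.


Let X = Σ_S X_S over the C(15, 5) = 3003 subsets S of size 5, where X_S = 1 if the K_5 on S is monochromatic.
For a fixed S, the K_5 on S has C(5, 2) = 10 edges. P[all 10 edges red] = (1/2)^10, and likewise for blue, so P[monochromatic] = 2·(1/2)^10 = 2^{1 − 10} = 1/512.
Summing: E[X] = C(15, 5) · 2^{1 − 10} = 3003 · 1/512 = 3003/512.
Numerically: E[X] ≈ 5.865234.

E[X] = C(15,5)·2^(1−C(5,2)) = 3003/512 ≈ 5.865234.


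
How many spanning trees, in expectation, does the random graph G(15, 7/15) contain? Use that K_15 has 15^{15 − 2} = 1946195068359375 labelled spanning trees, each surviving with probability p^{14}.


K_15 has 15^{15 − 2} = 1946195068359375 labelled spanning trees.
For each such spanning tree H, let X_H = 1 if all 14 edges of H are present in G. Then P[X_H = 1] = p^{14} = (7/15)^{14} = 678223072849/29192926025390625.
Summing the indicators: E[X] = Σ_H E[X_H] = 1946195068359375 · p^{14} = 1946195068359375 · 678223072849/29192926025390625 = 678223072849/15.
Numerically: E[X] ≈ 4.5215e+10.

E[X] = 1946195068359375 · (7/15)^{14} = 678223072849/15 ≈ 4.5215e+10.


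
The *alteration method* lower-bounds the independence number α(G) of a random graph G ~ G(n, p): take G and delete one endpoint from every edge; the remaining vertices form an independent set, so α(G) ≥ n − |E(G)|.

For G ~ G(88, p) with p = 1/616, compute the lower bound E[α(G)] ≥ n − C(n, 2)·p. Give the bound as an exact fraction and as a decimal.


E[|E(G)|] = C(88, 2)·p = 3828 · (1/616) = 87/14.
E[α(G)] ≥ n − E[|E(G)|] = 88 − 87/14 = 1145/14.
Numerically: ≈ 81.7857.
(This is only a lower bound; the true E[α(G)] may be larger.)

E[α(G)] ≥ 1145/14 ≈ 81.7857.


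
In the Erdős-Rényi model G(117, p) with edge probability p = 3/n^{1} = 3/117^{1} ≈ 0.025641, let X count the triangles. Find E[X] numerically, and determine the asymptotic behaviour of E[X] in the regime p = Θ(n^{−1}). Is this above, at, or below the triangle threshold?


Number of potential triangles: C(117, 3) = 260130.
Each occurs with probability p³ ≈ (0.025641)³ ≈ 1.6858005e-05.
By linearity: E[X] = C(117, 3)·p³ ≈ 260130 · 1.6858005e-05 ≈ 4.38527.
Here α = 1, so p = 3/n is exactly at the triangle threshold p ~ 1/n. Asymptotically E[X] → c³/6 = 3³/6 = 9/2 ≈ 4.50000, a bounded constant. In this regime the triangle count is asymptotically Poisson(c³/6).

E[X] ≈ 4.38527; in regime p = Θ(1/n^{1}) E[X] stays bounded (at the triangle threshold p ~ 1/n).


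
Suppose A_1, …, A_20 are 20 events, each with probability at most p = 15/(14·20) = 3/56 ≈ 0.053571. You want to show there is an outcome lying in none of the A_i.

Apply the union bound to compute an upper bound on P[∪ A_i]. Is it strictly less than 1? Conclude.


Union bound: P[∪_{i=1}^{20} A_i] ≤ Σ_i P[A_i] ≤ 20·p = 20·(3/56) = 15/14.
Numerically: 15/14 ≈ 1.071429.
Is 15/14 < 1? NO.
Since the bound 15/14 is ≥ 1, the union bound is uninformative here; it does NOT by itself certify existence.

20·p = 15/14 ≈ 1.071429; existence NOT certified by the union bound.


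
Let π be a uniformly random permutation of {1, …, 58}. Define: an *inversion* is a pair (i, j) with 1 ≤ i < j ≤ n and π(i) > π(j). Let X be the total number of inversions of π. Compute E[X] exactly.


Write X = Σ X_I over the C(58, 2) = 1653 pairs i < j, with X_I the indicator of one inversion.
There are 1653 indicators.
For each fixed pair i < j, the values π(i) and π(j) are two distinct elements of {1, …, 58} in uniformly random order; by symmetry P[π(i) > π(j)] = 1/2.
By linearity: E[X] = 1653 · (1/2) = C(58, 2) · (1/2) = 1653/2 = 1653/2 ≈ 826.5000.

E[X] = 1653/2 = 826.5000.


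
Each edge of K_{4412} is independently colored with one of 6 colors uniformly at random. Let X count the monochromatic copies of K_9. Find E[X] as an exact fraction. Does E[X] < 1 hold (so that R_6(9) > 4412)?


E[X] = C(4412, 9) · 6^{1 − 36} = 1731452449760113018141823620 · 6^{−35} = 1731452449760113018141823620/1719070799748422591028658176.
As a reduced fraction: E[X] = 432863112440028254535455905/429767699937105647757164544 ≈ 1.0072025.
Is E[X] < 1? NO.
Since E[X] ≥ 1, the first-moment bound is inconclusive at n = 4412; it does NOT by itself certify R_6(9) > 4412.

E[X] = 432863112440028254535455905/429767699937105647757164544 ≈ 1.0072025; E[X] ≥ 1; first-moment method inconclusive here.


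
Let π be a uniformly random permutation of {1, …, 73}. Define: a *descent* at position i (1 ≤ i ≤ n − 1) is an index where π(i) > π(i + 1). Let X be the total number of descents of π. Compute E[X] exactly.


Write X = Σ X_I over i = 1, …, 72, with X_I the indicator of one descent.
There are 72 indicators.
For each fixed i, the pair (π(i), π(i+1)) is a uniformly random ordered pair of distinct values from {1, …, 73}; by symmetry P[π(i) > π(i+1)] = 1/2.
By linearity: E[X] = 72 · (1/2) = (73 − 1) · (1/2) = 36 ≈ 36.000.

E[X] = 36 = 36.000.


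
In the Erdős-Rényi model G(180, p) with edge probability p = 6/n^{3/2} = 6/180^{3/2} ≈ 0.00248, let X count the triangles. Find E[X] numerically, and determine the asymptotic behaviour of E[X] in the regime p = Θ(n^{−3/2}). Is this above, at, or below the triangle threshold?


Number of potential triangles: C(180, 3) = 955860.
Each occurs with probability p³ ≈ (0.00248)³ ≈ 1.53365e-08.
By linearity: E[X] = C(180, 3)·p³ ≈ 955860 · 1.53365e-08 ≈ 0.015.
Since α = 3/2 > 1, p = c/n^{3/2} = o(1/n) is below the triangle threshold p ~ 1/n. Asymptotically E[X] ~ (c³/6)·n^{3(1−α)} = (6³/6)·n^{-1.5} → 0, so by Markov's inequality G has no triangles w.h.p.

E[X] ≈ 0.015; in regime p = Θ(1/n^{3/2}) E[X] tends to 0 (below the triangle threshold p ~ 1/n).


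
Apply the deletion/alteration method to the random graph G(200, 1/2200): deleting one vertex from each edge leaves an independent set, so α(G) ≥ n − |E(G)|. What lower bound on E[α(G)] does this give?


E[|E(G)|] = C(200, 2)·p = 19900 · (1/2200) = 199/22.
E[α(G)] ≥ n − E[|E(G)|] = 200 − 199/22 = 4201/22.
Numerically: ≈ 190.954545.
(This is only a lower bound; the true E[α(G)] may be larger.)

E[α(G)] ≥ 4201/22 ≈ 190.954545.


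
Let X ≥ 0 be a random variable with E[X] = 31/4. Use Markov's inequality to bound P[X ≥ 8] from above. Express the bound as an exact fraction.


μ = E[X] = 31/4, a = 8.
Markov: P[X ≥ 8] ≤ μ/a = (31/4)/8 = 31/32.
Numerically: ≈ 0.9688.
(Since a = 8 > μ = 7.7500, the bound 31/32 is < 1 and informative.)

P[X ≥ 8] ≤ 31/32 ≈ 0.9688.


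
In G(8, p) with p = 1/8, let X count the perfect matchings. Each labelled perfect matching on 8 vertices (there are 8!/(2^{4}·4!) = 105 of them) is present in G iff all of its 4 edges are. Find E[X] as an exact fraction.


K_8 has 8!/(2^{4}·4!) = 105 labelled perfect matchings.
For each such perfect matching H, let X_H = 1 if all 4 edges of H are present in G. Then P[X_H = 1] = p^{4} = (1/8)^{4} = 1/4096.
Summing the indicators: E[X] = Σ_H E[X_H] = 105 · p^{4} = 105 · 1/4096 = 105/4096.
Numerically: E[X] ≈ 0.0256.

E[X] = 105 · (1/8)^{4} = 105/4096 ≈ 0.0256.


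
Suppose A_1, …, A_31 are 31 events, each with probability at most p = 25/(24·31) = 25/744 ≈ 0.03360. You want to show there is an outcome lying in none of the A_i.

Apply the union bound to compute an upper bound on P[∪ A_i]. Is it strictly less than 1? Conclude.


Union bound: P[∪_{i=1}^{31} A_i] ≤ Σ_i P[A_i] ≤ 31·p = 31·(25/744) = 25/24.
Numerically: 25/24 ≈ 1.04167.
Is 25/24 < 1? NO.
Since the bound 25/24 is ≥ 1, the union bound is uninformative here; it does NOT by itself certify existence.

31·p = 25/24 ≈ 1.04167; existence NOT certified by the union bound.


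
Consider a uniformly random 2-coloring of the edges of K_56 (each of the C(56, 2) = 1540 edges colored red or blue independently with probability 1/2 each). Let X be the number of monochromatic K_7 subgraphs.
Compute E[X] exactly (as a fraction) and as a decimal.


Let X = Σ_S X_S over the C(56, 7) = 231917400 subsets S of size 7, where X_S = 1 if the K_7 on S is monochromatic.
For a fixed S, the K_7 on S has C(7, 2) = 21 edges. P[all 21 edges red] = (1/2)^21, and likewise for blue, so P[monochromatic] = 2·(1/2)^21 = 2^{1 − 21} = 1/1048576.
By linearity of expectation: E[X] = C(56, 7) · 2^{1 − 21} = 231917400 · 1/1048576 = 28989675/131072.
Numerically: E[X] ≈ 221.174.

E[X] = C(56,7)·2^(1−C(7,2)) = 28989675/131072 ≈ 221.174.


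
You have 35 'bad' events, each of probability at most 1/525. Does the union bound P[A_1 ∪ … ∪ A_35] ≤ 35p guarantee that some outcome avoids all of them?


Union bound: P[∪_{i=1}^{35} A_i] ≤ Σ_i P[A_i] ≤ 35·p = 35·(1/525) = 1/15.
Numerically: 1/15 ≈ 0.0667.
Is 1/15 < 1? YES.
Since P[∪ A_i] ≤ 1/15 < 1, the complement has P[∩ A_i^c] ≥ 1 − 1/15 = 14/15 > 0, so some outcome avoids every A_i.

35·p = 1/15 ≈ 0.0667; existence CERTIFIED by the union bound.


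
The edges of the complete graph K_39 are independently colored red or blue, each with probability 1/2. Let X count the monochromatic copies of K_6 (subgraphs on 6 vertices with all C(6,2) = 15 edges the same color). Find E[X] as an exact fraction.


Let X = Σ_S X_S over the C(39, 6) = 3262623 subsets S of size 6, where X_S = 1 if the K_6 on S is monochromatic.
For a fixed S, the K_6 on S has C(6, 2) = 15 edges. P[all 15 edges red] = (1/2)^15, and likewise for blue, so P[monochromatic] = 2·(1/2)^15 = 2^{1 − 15} = 1/16384.
By linearity: E[X] = C(39, 6) · 2^{1 − 15} = 3262623 · 1/16384 = 3262623/16384.
Numerically: E[X] ≈ 199.1347.

E[X] = C(39,6)·2^(1−C(6,2)) = 3262623/16384 ≈ 199.1347.


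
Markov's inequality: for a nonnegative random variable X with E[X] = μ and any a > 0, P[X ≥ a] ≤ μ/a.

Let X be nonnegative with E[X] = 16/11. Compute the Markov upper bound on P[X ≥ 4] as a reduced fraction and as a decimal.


μ = E[X] = 16/11, a = 4.
Markov: P[X ≥ 4] ≤ μ/a = (16/11)/4 = 4/11.
Numerically: ≈ 0.363636.
(Since a = 4 > μ = 1.454545, the bound 4/11 is < 1 and informative.)

P[X ≥ 4] ≤ 4/11 ≈ 0.363636.


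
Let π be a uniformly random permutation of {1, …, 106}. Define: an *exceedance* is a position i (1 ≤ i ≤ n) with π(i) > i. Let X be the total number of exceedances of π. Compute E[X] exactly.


Write X = Σ_{i=1}^{106} X_i, where X_i = 1_{π(i) > i}.
For each fixed i, π(i) is uniform over {1, …, 106} (marginal of a uniform permutation), so P[π(i) > i] = (n − i)/n. Summing: Σ_{i=1}^{106} (n − i)/n = (0 + 1 + … + 105)/106 = 106(106 − 1)/(2·106) = (106 − 1)/2.
Hence E[X] = Σ_{i=1}^{106} (106 − i)/106 = 105/2 ≈ 52.500000.

E[X] = 105/2 = 52.500000.


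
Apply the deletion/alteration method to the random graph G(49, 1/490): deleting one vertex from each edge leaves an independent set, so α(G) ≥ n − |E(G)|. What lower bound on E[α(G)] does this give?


E[|E(G)|] = C(49, 2)·p = 1176 · (1/490) = 12/5.
E[α(G)] ≥ n − E[|E(G)|] = 49 − 12/5 = 233/5.
Numerically: ≈ 46.600.
(This is only a lower bound; the true E[α(G)] may be larger.)

E[α(G)] ≥ 233/5 ≈ 46.600.


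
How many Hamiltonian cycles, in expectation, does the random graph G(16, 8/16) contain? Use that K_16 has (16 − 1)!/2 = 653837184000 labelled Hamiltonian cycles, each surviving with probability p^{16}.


K_16 has (16 − 1)!/2 = 653837184000 labelled Hamiltonian cycles.
For each such Hamiltonian cycle H, let X_H = 1 if all 16 edges of H are present in G. Then P[X_H = 1] = p^{16} = (1/2)^{16} = 1/65536.
By linearity: E[X] = Σ_H E[X_H] = 653837184000 · p^{16} = 653837184000 · 1/65536 = 638512875/64.
Numerically: E[X] ≈ 9.98e+06.

E[X] = 653837184000 · (1/2)^{16} = 638512875/64 ≈ 9.98e+06.


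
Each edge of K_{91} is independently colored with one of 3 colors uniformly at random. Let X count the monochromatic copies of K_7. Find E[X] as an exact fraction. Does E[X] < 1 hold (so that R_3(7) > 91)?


E[X] = C(91, 7) · 3^{1 − 21} = 8093990190 · 3^{−20} = 8093990190/3486784401.
As a reduced fraction: E[X] = 2697996730/1162261467 ≈ 2.321.
Is E[X] < 1? NO.
Since E[X] ≥ 1, the first-moment bound is inconclusive at n = 91; it does NOT by itself certify R_3(7) > 91.

E[X] = 2697996730/1162261467 ≈ 2.321; E[X] ≥ 1; first-moment method inconclusive here.


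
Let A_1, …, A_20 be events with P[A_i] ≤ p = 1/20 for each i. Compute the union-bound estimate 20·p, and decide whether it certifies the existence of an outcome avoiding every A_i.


Union bound: P[∪_{i=1}^{20} A_i] ≤ Σ_i P[A_i] ≤ 20·p = 20·(1/20) = 1.
Numerically: 1 ≈ 1.00000.
Is 1 < 1? NO.
Since the bound 1 is ≥ 1, the union bound is uninformative here; it does NOT by itself certify existence.

20·p = 1 ≈ 1.00000; existence NOT certified by the union bound.


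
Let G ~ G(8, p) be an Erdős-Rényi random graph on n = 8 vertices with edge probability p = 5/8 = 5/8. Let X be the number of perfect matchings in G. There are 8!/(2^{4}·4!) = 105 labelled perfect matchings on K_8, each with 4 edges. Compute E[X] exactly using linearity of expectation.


K_8 has 8!/(2^{4}·4!) = 105 labelled perfect matchings.
For each such perfect matching H, let X_H = 1 if all 4 edges of H are present in G. Then P[X_H = 1] = p^{4} = (5/8)^{4} = 625/4096.
Summing the indicators: E[X] = Σ_H E[X_H] = 105 · p^{4} = 105 · 625/4096 = 65625/4096.
Numerically: E[X] ≈ 16.

E[X] = 105 · (5/8)^{4} = 65625/4096 ≈ 16.


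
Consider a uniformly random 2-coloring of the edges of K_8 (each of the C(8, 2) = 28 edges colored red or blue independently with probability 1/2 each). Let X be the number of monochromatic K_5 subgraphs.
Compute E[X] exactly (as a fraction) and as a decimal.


Let X = Σ_S X_S over the C(8, 5) = 56 subsets S of size 5, where X_S = 1 if the K_5 on S is monochromatic.
For a fixed S, the K_5 on S has C(5, 2) = 10 edges. P[all 10 edges red] = (1/2)^10, and likewise for blue, so P[monochromatic] = 2·(1/2)^10 = 2^{1 − 10} = 1/512.
Summing: E[X] = C(8, 5) · 2^{1 − 10} = 56 · 1/512 = 7/64.
Numerically: E[X] ≈ 0.1094.

E[X] = C(8,5)·2^(1−C(5,2)) = 7/64 ≈ 0.1094.


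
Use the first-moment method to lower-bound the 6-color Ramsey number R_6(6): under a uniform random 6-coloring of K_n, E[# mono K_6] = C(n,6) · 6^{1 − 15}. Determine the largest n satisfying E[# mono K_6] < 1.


We need C(n, 6) · 6^{1 − 15} < 1, i.e. C(n, 6) < 6^{15 − 1} = 78364164096.
Check values of n near the boundary:
  n = 195: C(195, 6) = 70656049360; 70656049360 < 78364164096? YES
  n = 196: C(196, 6) = 72887293024; 72887293024 < 78364164096? YES
  n = 197: C(197, 6) = 75176946208; 75176946208 < 78364164096? YES
  n = 198: C(198, 6) = 77526225777; 77526225777 < 78364164096? YES
  n = 199: C(199, 6) = 79936367511; 79936367511 < 78364164096? NO
  n = 200: C(200, 6) = 82408626300; 82408626300 < 78364164096? NO
The largest n with C(n, 6) < 78364164096 is n = 198 (where E[X] = 25842075259/26121388032 ≈ 0.9893071). Hence R_6(6) > 198, i.e. R_6(6) ≥ 199.

Largest n = 198; hence R_6(6) > 198.


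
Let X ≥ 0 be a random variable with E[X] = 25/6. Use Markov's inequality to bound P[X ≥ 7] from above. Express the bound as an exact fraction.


μ = E[X] = 25/6, a = 7.
Markov: P[X ≥ 7] ≤ μ/a = (25/6)/7 = 25/42.
Numerically: ≈ 0.595.
(Since a = 7 > μ = 4.167, the bound 25/42 is < 1 and informative.)

P[X ≥ 7] ≤ 25/42 ≈ 0.595.


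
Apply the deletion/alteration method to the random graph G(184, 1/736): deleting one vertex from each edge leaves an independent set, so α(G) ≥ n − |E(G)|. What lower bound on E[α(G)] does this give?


E[|E(G)|] = C(184, 2)·p = 16836 · (1/736) = 183/8.
E[α(G)] ≥ n − E[|E(G)|] = 184 − 183/8 = 1289/8.
Numerically: ≈ 161.125.
(This is only a lower bound; the true E[α(G)] may be larger.)

E[α(G)] ≥ 1289/8 ≈ 161.125.


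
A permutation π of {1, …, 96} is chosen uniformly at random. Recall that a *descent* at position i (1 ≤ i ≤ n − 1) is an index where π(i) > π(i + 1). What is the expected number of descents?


Write X = Σ X_I over i = 1, …, 95, with X_I the indicator of one descent.
There are 95 indicators.
For each fixed i, the pair (π(i), π(i+1)) is a uniformly random ordered pair of distinct values from {1, …, 96}; by symmetry P[π(i) > π(i+1)] = 1/2.
By linearity: E[X] = 95 · (1/2) = (96 − 1) · (1/2) = 95/2 ≈ 47.500000.

E[X] = 95/2 = 47.500000.


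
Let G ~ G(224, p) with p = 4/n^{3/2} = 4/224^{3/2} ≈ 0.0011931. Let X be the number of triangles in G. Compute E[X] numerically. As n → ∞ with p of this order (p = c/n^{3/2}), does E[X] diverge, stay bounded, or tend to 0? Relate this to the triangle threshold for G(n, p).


Number of potential triangles: C(224, 3) = 1848224.
Each occurs with probability p³ ≈ (0.0011931)³ ≈ 1.6984935e-09.
By linearity: E[X] = C(224, 3)·p³ ≈ 1848224 · 1.6984935e-09 ≈ 0.00314.
Since α = 3/2 > 1, p = c/n^{3/2} = o(1/n) is below the triangle threshold p ~ 1/n. Asymptotically E[X] ~ (c³/6)·n^{3(1−α)} = (4³/6)·n^{-1.5} → 0, so by Markov's inequality G has no triangles w.h.p.

E[X] ≈ 0.00314; in regime p = Θ(1/n^{3/2}) E[X] tends to 0 (below the triangle threshold p ~ 1/n).


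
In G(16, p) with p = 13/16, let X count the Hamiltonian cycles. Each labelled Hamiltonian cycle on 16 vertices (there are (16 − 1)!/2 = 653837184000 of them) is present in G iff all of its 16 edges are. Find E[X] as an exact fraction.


K_16 has (16 − 1)!/2 = 653837184000 labelled Hamiltonian cycles.
For each such Hamiltonian cycle H, let X_H = 1 if all 16 edges of H are present in G. Then P[X_H = 1] = p^{16} = (13/16)^{16} = 665416609183179841/18446744073709551616.
By linearity of expectation: E[X] = Σ_H E[X_H] = 653837184000 · p^{16} = 653837184000 · 665416609183179841/18446744073709551616 = 424877072202303561918952875/18014398509481984.
Numerically: E[X] ≈ 2.3585e+10.

E[X] = 653837184000 · (13/16)^{16} = 424877072202303561918952875/18014398509481984 ≈ 2.3585e+10.


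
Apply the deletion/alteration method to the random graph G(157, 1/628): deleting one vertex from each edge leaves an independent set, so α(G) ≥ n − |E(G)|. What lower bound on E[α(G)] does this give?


E[|E(G)|] = C(157, 2)·p = 12246 · (1/628) = 39/2.
E[α(G)] ≥ n − E[|E(G)|] = 157 − 39/2 = 275/2.
Numerically: ≈ 137.50000.
(This is only a lower bound; the true E[α(G)] may be larger.)

E[α(G)] ≥ 275/2 ≈ 137.50000.


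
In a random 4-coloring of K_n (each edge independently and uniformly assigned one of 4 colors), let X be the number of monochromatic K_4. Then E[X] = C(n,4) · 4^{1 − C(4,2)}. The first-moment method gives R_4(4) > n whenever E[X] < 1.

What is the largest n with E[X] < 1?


We need C(n, 4) · 4^{1 − 6} < 1, i.e. C(n, 4) < 4^{6 − 1} = 1024.
Check values of n near the boundary:
  n = 12: C(12, 4) = 495; 495 < 1024? YES
  n = 13: C(13, 4) = 715; 715 < 1024? YES
  n = 14: C(14, 4) = 1001; 1001 < 1024? YES
  n = 15: C(15, 4) = 1365; 1365 < 1024? NO
  n = 16: C(16, 4) = 1820; 1820 < 1024? NO
  n = 17: C(17, 4) = 2380; 2380 < 1024? NO
The largest n with C(n, 4) < 1024 is n = 14 (where E[X] = 1001/1024 ≈ 0.978). Hence R_4(4) > 14, i.e. R_4(4) ≥ 15.

Largest n = 14; hence R_4(4) > 14.


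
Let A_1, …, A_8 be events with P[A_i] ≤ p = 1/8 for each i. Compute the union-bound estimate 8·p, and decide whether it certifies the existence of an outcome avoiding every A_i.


Union bound: P[∪_{i=1}^{8} A_i] ≤ Σ_i P[A_i] ≤ 8·p = 8·(1/8) = 1.
Numerically: 1 ≈ 1.000.
Is 1 < 1? NO.
Since the bound 1 is ≥ 1, the union bound is uninformative here; it does NOT by itself certify existence.

8·p = 1 ≈ 1.000; existence NOT certified by the union bound.


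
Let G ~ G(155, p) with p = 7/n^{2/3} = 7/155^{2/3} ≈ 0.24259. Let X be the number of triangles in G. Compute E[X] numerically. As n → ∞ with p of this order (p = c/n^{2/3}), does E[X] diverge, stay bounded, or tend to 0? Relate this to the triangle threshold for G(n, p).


Number of potential triangles: C(155, 3) = 608685.
Each occurs with probability p³ ≈ (0.24259)³ ≈ 1.4276795e-02.
By linearity: E[X] = C(155, 3)·p³ ≈ 608685 · 1.4276795e-02 ≈ 8690.07097.
Since α = 2/3 < 1, p = c/n^{2/3} ≫ 1/n is above the triangle threshold p ~ 1/n. Asymptotically E[X] ~ (c³/6)·n^{3(1−α)} = (7³/6)·n^{1} → ∞; triangles are abundant w.h.p.

E[X] ≈ 8690.07097; in regime p = Θ(1/n^{2/3}) E[X] diverges (above the triangle threshold p ~ 1/n).


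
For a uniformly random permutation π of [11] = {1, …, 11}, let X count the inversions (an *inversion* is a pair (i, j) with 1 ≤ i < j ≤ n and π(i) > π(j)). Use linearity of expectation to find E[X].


Write X = Σ X_I over the C(11, 2) = 55 pairs i < j, with X_I the indicator of one inversion.
There are 55 indicators.
For each fixed pair i < j, the values π(i) and π(j) are two distinct elements of {1, …, 11} in uniformly random order; by symmetry P[π(i) > π(j)] = 1/2.
By linearity: E[X] = 55 · (1/2) = C(11, 2) · (1/2) = 55/2 = 55/2 ≈ 27.500.

E[X] = 55/2 = 27.500.


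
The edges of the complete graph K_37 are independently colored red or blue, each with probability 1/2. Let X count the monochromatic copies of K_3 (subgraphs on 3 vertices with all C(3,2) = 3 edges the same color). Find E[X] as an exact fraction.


Let X = Σ_S X_S over the C(37, 3) = 7770 subsets S of size 3, where X_S = 1 if the K_3 on S is monochromatic.
For a fixed S, the K_3 on S has C(3, 2) = 3 edges. P[all 3 edges red] = (1/2)^3, and likewise for blue, so P[monochromatic] = 2·(1/2)^3 = 2^{1 − 3} = 1/4.
By linearity of expectation: E[X] = C(37, 3) · 2^{1 − 3} = 7770 · 1/4 = 3885/2.
Numerically: E[X] ≈ 1942.500000.

E[X] = C(37,3)·2^(1−C(3,2)) = 3885/2 ≈ 1942.500000.
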